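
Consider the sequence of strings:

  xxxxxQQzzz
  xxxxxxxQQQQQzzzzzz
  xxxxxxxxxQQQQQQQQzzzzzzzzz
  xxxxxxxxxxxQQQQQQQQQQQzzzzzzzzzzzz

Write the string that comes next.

Reading off run lengths: x runs 5, 7, 9, 11; Q runs 2, 5, 8, 11; z runs 3, 6, 9, 12 — each is linear in n (n = 1, 2, …).
For the next term, n = 5, so the run lengths are 13, 14, 15.

xxxxxxxxxxxxxQQQQQQQQQQQQQQzzzzzzzzzzzzzzz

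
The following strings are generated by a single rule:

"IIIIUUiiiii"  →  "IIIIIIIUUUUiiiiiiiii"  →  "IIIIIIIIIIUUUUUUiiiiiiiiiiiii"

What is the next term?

The n-th term is 3n+1 I's then 2n U's then 4n+1 i's (n = 1, 2, …).
Setting n = 4 gives 13, 8, 17 characters in each block.

IIIIIIIIIIIIIUUUUUUUUiiiiiiiiiiiiiiiii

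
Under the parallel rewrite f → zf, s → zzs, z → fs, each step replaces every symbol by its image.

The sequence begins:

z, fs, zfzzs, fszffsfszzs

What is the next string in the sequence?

Expanding fszffsfszzs: f→zf, s→zzs, z→fs, f→zf, f→zf, s→zzs, f→zf, s→zzs, z→fs, z→fs, s→zzs. Concatenated: zf zzs fs zf zf zzs zf zzs fs fs zzs.

zfzzsfszfzfzzszfzzsfsfszzs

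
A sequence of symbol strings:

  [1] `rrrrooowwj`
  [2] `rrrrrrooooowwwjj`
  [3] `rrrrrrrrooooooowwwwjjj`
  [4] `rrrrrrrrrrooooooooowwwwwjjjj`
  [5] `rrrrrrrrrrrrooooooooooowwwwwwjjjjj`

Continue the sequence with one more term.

rrrrrrrrrrrrrrooooooooooooowwwwwwwjjjjjj

The n-th term is 2n+2 r's then 2n+1 o's then n+1 w's then n j's (n = 1, 2, …).
At n = 6 the blocks have lengths 14, 13, 7, 6.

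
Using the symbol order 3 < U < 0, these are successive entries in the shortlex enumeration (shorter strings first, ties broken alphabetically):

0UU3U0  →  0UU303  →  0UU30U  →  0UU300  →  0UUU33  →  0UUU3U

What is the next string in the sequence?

Treat 0UUU3U as a base-3 numeral over the given alphabet and add one, carrying through any trailing 0's.

0UUU30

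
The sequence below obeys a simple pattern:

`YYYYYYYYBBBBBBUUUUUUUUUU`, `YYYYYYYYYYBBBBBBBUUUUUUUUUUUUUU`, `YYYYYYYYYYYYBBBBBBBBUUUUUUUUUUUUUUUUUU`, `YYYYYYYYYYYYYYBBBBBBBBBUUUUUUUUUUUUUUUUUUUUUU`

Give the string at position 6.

YYYYYYYYYYYYYYYYYYBBBBBBBBBBBUUUUUUUUUUUUUUUUUUUUUUUUUUUUUU

Term n consists of 2n+2 Y's, followed by n+3 B's, followed by 4n-2 U's, where the shown terms are n = 3, 4, 5, 6.
For term 6, n = 8, so the run lengths are 18, 11, 30.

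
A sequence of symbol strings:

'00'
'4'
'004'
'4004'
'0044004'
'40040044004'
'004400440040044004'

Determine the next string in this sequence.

40040044004004400440040044004

From term 3 onward, concatenate the second-to-last term with the last: 00·4 = 004, 4·004 = 4004, …
So term 8 is 40040044004·004400440040044004.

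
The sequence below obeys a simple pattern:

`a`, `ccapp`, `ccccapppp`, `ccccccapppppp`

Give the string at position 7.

ccccccccccccapppppppppppp

Each term wraps the previous one in cc on the left and pp on the right.
From ccccccapppppp, 3 further steps: ccccccapppppp → ccccccccapppppppp → ccccccccccapppppppppp → (answer).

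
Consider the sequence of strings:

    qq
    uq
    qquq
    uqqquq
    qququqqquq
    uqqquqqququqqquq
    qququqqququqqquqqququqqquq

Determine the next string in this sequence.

This is a Fibonacci-style word recurrence s(k) = s(k−2)·s(k−1): e.g. qq·uq = qquq.
So term 8 is uqqquqqququqqquq·qququqqququqqquqqququqqquq.

uqqquqqququqqquqqququqqququqqquqqququqqquq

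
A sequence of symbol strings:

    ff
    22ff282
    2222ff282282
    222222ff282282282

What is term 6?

Each term wraps the previous one in 22 on the left and 282 on the right.
From 222222ff282282282, 2 further steps: 222222ff282282282 → 22222222ff282282282282 → (answer).

2222222222ff282282282282282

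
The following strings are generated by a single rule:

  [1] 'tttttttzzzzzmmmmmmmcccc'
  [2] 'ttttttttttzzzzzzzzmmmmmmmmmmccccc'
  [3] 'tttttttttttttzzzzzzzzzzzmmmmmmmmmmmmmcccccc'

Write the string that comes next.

Each string has the form t^{3n+1} z^{3n-1} m^{3n+1} c^{n+2}, where the shown terms are n = 2, 3, 4.
Setting n = 5 gives 16, 14, 16, 7 characters in each block.

ttttttttttttttttzzzzzzzzzzzzzzmmmmmmmmmmmmmmmmccccccc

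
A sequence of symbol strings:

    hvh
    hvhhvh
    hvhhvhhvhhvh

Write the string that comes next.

hvhhvhhvhhvhhvhhvhhvhhvh

Each string is two copies of the previous one concatenated.
So the next term is two copies of hvhhvhhvhhvh.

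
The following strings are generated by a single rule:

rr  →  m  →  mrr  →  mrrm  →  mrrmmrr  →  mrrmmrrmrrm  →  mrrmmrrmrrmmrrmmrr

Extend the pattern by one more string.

Each term (from the third on) is the previous term followed by the one before it: term 3 = m·rr = mrr.
Continuing: mrrmmrrmrrmmrrmmrr · mrrmmrrmrrm gives term 8.

mrrmmrrmrrmmrrmmrrmrrmmrrmrrm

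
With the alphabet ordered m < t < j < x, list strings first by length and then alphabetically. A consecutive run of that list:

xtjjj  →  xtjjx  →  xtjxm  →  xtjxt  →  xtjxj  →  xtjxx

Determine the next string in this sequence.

The successor of xtjxx increments the rightmost position that isn't already x and resets every position after it to m.

xtxmm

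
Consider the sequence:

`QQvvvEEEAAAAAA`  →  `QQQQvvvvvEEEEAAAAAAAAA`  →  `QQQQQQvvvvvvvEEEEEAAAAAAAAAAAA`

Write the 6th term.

QQQQQQQQQQQQvvvvvvvvvvvvvEEEEEEEEAAAAAAAAAAAAAAAAAAAAA

Each string has the form Q^{2n} v^{2n+1} E^{n+2} A^{3n+3} (n = 1, 2, …).
Setting n = 6 gives 12, 13, 8, 21 characters in each block.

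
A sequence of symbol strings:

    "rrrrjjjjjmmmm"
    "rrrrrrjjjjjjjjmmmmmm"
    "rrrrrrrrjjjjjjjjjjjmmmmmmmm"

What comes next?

rrrrrrrrrrjjjjjjjjjjjjjjmmmmmmmmmm

The n-th term is 2n r's then 3n-1 j's then 2n m's, where the shown terms are n = 2, 3, 4.
For the next term, n = 5, so the run lengths are 10, 14, 10.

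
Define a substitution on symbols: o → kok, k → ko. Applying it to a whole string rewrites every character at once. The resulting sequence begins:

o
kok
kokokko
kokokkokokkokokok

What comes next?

Applying the rule to each of the 17 symbols of kokokkokokkokokok gives the pieces ko kok ko kok ko ko kok ko kok ko ko kok ko kok ko kok ko, which concatenate to the answer.

kokokkokokkokokokkokokkokokokkokokkokokko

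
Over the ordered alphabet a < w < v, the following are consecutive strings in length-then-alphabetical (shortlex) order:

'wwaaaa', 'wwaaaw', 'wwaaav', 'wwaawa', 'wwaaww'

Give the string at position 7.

wwaava

Advancing 2 positions from wwaaww through wwaaww → wwaawv reaches term 7.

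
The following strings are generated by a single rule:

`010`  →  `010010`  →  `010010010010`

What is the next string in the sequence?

010010010010010010010010

Each string is two copies of the previous one concatenated.
One more doubling of 010010010010 gives the answer.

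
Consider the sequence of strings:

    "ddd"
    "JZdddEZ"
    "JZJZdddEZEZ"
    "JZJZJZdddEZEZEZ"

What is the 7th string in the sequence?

Every step adds JZ to the front and EZ to the end of the previous string.
From JZJZJZdddEZEZEZ, 3 further steps: JZJZJZdddEZEZEZ → JZJZJZJZdddEZEZEZEZ → JZJZJZJZJZdddEZEZEZEZEZ → (answer).

JZJZJZJZJZJZdddEZEZEZEZEZEZ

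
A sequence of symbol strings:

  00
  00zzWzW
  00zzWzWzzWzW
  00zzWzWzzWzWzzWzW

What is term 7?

Each term is the previous one with zzWzW appended.
From 00zzWzWzzWzWzzWzW, 3 further steps: 00zzWzWzzWzWzzWzW → 00zzWzWzzWzWzzWzWzzWzW → 00zzWzWzzWzWzzWzWzzWzWzzWzW → (answer).

00zzWzWzzWzWzzWzWzzWzWzzWzWzzWzW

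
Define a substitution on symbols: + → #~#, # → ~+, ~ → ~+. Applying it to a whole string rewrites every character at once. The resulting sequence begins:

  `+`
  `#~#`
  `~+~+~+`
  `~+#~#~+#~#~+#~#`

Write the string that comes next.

φ(~+#~#~+#~#~+#~#) expands symbol-by-symbol to ~+ #~# ~+ ~+ ~+ ~+ #~# ~+ ~+ ~+ ~+ #~# ~+ ~+ ~+; joining the 15 pieces gives the next term.

~+#~#~+~+~+~+#~#~+~+~+~+#~#~+~+~+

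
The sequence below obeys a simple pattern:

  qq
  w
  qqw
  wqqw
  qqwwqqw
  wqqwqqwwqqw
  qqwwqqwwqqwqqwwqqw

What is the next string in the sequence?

From term 3 onward, concatenate the second-to-last term with the last: qq·w = qqw, w·qqw = wqqw, …
So term 8 is wqqwqqwwqqw·qqwwqqwwqqwqqwwqqw.

wqqwqqwwqqwqqwwqqwwqqwqqwwqqw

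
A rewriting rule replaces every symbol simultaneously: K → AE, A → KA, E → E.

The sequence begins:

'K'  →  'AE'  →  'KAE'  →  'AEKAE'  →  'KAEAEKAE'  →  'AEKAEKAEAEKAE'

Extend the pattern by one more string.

Replace each of the 13 characters of AEKAEKAEAEKAE in place — KA E AE KA E AE KA E KA E AE KA E — and concatenate.

KAEAEKAEAEKAEKAEAEKAE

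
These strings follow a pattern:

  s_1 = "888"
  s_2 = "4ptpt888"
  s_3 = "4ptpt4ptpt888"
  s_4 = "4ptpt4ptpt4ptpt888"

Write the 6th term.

The strings grow by a fixed prefix 4ptpt each time.
From 4ptpt4ptpt4ptpt888, 2 further steps: 4ptpt4ptpt4ptpt888 → 4ptpt4ptpt4ptpt4ptpt888 → (answer).

4ptpt4ptpt4ptpt4ptpt4ptpt888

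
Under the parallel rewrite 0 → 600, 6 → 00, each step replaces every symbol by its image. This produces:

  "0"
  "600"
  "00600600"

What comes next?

6006000060060000600600

Apply φ to 00600600 symbol by symbol: 0→600, 0→600, 6→00, 0→600, 0→600, 6→00, 0→600, 0→600; joined: 600 600 00 600 600 00 600 600.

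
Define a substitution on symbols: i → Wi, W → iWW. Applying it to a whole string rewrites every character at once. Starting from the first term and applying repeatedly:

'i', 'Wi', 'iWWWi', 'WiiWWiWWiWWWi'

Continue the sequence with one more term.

φ(WiiWWiWWiWWWi) expands symbol-by-symbol to iWW Wi Wi iWW iWW Wi iWW iWW Wi iWW iWW iWW Wi; joining the 13 pieces gives the next term.

iWWWiWiiWWiWWWiiWWiWWWiiWWiWWiWWWi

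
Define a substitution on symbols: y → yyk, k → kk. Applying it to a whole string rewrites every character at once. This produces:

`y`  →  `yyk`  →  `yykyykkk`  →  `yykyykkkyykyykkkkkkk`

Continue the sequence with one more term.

Rewriting the 20 symbols of yykyykkkyykyykkkkkkk one by one yields yyk yyk kk yyk yyk kk kk kk yyk yyk kk yyk yyk kk kk kk kk kk kk kk; concatenated:

yykyykkkyykyykkkkkkkyykyykkkyykyykkkkkkkkkkkkkkk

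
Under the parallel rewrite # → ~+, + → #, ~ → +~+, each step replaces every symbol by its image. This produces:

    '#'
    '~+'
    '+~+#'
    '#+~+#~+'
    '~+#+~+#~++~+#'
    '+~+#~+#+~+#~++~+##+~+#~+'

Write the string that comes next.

Applying the rule to each of the 24 symbols of +~+#~+#+~+#~++~+##+~+#~+ gives the pieces # +~+ # ~+ +~+ # ~+ # +~+ # ~+ +~+ # # +~+ # ~+ ~+ # +~+ # ~+ +~+ #, which concatenate to the answer.

#+~+#~++~+#~+#+~+#~++~+##+~+#~+~+#+~+#~++~+#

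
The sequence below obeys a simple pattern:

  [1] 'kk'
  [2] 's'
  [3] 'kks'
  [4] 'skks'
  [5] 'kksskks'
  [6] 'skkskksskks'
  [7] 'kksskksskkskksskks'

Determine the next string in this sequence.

From term 3 onward, concatenate the second-to-last term with the last: kk·s = kks, s·kks = skks, …
So term 8 is skkskksskks·kksskksskkskksskks.

skkskksskkskksskksskkskksskks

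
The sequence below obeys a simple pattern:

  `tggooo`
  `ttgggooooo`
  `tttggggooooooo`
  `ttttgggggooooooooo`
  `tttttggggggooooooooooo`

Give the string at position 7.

Term n consists of n t's, followed by n+1 g's, followed by 2n+1 o's (n = 1, 2, …).
Setting n = 7 gives 7, 8, 15 characters in each block.

tttttttggggggggooooooooooooooo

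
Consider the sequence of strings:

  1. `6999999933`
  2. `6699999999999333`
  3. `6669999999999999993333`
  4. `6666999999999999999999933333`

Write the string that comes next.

Reading off run lengths: 6 runs 1, 2, 3, 4; 9 runs 7, 11, 15, 19; 3 runs 2, 3, 4, 5 — each is linear in n, where the shown terms are n = 2, 3, 4, 5.
For the next term, n = 6, so the run lengths are 5, 23, 6.

6666699999999999999999999999333333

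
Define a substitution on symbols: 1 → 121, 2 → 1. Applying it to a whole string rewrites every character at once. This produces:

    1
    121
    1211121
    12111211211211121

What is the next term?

φ(12111211211211121) expands symbol-by-symbol to 121 1 121 121 121 1 121 121 1 121 121 1 121 121 121 1 121; joining the 17 pieces gives the next term.

12111211211211121121112112111211211211121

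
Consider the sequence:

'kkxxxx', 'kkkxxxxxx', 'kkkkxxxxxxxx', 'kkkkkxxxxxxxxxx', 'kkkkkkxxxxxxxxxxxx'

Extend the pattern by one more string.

The n-th term is n k's then 2n x's, where the shown terms are n = 2, 3, 4, 5, 6.
For the next term, n = 7, so the run lengths are 7, 14.

kkkkkkkxxxxxxxxxxxxxx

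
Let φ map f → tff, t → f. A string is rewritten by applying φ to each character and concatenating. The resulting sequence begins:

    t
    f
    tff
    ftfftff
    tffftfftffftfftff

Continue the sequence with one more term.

ftfftfftffftfftffftfftfftffftfftffftfftff

Replace each of the 17 characters of tffftfftffftfftff in place — f tff tff tff f tff tff f tff tff tff f tff tff f tff tff — and concatenate.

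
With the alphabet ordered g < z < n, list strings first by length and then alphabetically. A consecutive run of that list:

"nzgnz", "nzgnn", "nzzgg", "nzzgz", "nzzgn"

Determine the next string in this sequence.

nzzzg

The successor of nzzgn increments the rightmost position that isn't already n and resets every position after it to g.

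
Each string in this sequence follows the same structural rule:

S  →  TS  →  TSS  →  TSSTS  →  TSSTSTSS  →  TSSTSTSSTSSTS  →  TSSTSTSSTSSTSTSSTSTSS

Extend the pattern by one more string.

Each term (from the third on) is the previous term followed by the one before it: term 3 = TS·S = TSS.
So term 8 is TSSTSTSSTSSTSTSSTSTSS·TSSTSTSSTSSTS.

TSSTSTSSTSSTSTSSTSTSSTSSTSTSSTSSTS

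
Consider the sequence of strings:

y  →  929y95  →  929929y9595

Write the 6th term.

Every step adds 929 to the front and 95 to the end of the previous string.
From 929929y9595, 3 further steps: 929929y9595 → 929929929y959595 → 929929929929y95959595 → (answer).

929929929929929y9595959595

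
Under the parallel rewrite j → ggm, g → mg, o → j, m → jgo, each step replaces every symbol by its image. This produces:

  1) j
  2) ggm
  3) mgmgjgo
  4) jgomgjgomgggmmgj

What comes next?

ggmmgjjgomgggmmgjjgomgmgmgjgojgomgggm

Applying the rule to each of the 16 symbols of jgomgjgomgggmmgj gives the pieces ggm mg j jgo mg ggm mg j jgo mg mg mg jgo jgo mg ggm, which concatenate to the answer.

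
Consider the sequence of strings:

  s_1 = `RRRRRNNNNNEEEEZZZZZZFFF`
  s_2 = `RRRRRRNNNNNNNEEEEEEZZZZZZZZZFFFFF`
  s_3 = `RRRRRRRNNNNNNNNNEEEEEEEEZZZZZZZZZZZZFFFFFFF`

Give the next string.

Reading off run lengths: R runs 5, 6, 7; N runs 5, 7, 9; E runs 4, 6, 8; Z runs 6, 9, 12; F runs 3, 5, 7 — each is linear in n, where the shown terms are n = 2, 3, 4.
Setting n = 5 gives 8, 11, 10, 15, 9 characters in each block.

RRRRRRRRNNNNNNNNNNNEEEEEEEEEEZZZZZZZZZZZZZZZFFFFFFFFF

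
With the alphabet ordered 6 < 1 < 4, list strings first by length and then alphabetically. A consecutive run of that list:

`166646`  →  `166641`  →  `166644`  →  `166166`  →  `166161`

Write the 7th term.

166116

Stepping forward 2 times from 166161: 166161 → 166164, then the target.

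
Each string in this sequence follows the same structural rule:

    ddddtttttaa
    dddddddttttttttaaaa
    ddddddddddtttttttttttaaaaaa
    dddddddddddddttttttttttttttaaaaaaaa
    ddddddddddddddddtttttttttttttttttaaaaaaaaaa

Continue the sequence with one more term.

Each string has the form d^{3n+1} t^{3n+2} a^{2n} (n = 1, 2, …).
Setting n = 6 gives 19, 20, 12 characters in each block.

dddddddddddddddddddttttttttttttttttttttaaaaaaaaaaaa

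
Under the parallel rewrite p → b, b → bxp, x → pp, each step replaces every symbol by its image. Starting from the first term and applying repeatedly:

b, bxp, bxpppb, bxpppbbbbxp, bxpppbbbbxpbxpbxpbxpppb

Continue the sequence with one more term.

Rewriting the 23 symbols of bxpppbbbbxpbxpbxpbxpppb one by one yields bxp pp b b b bxp bxp bxp bxp pp b bxp pp b bxp pp b bxp pp b b b bxp; concatenated:

bxpppbbbbxpbxpbxpbxpppbbxpppbbxpppbbxpppbbbbxp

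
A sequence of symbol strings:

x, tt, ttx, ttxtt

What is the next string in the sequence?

This is a Fibonacci-style word recurrence s(k) = s(k−1)·s(k−2): e.g. tt·x = ttx.
Continuing: ttxtt · ttx gives term 5.

ttxttttx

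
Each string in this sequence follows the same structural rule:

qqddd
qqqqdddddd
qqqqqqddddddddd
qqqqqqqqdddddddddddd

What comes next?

qqqqqqqqqqddddddddddddddd

Term n consists of 2n q's, followed by 3n d's (n = 1, 2, …).
For the next term, n = 5, so the run lengths are 10, 15.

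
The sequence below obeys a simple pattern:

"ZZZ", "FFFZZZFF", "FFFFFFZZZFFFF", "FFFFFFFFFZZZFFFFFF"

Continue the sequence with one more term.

Every step adds FFF to the front and FF to the end of the previous string.
Applying this once more to FFFFFFFFFZZZFFFFFF:

FFFFFFFFFFFFZZZFFFFFFFF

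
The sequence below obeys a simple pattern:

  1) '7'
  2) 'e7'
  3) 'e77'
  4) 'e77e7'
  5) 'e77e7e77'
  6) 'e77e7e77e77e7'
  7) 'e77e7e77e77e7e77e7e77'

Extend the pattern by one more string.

Each term (from the third on) is the previous term followed by the one before it: term 3 = e7·7 = e77.
The next term joins e77e7e77e77e7e77e7e77 and e77e7e77e77e7.

e77e7e77e77e7e77e7e77e77e7e77e77e7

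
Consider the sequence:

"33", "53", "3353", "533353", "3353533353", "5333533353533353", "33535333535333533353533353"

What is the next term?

533353335353335333535333535333533353533353

Each term (from the third on) is the two preceding terms concatenated in order: term 3 = 33·53 = 3353.
So term 8 is 5333533353533353·33535333535333533353533353.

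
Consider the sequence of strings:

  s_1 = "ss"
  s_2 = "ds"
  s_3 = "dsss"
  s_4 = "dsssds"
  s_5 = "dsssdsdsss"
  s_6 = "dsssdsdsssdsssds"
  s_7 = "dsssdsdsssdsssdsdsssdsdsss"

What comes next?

dsssdsdsssdsssdsdsssdsdsssdsssdsdsssdsssds

This is a Fibonacci-style word recurrence s(k) = s(k−1)·s(k−2): e.g. ds·ss = dsss.
The next term joins dsssdsdsssdsssdsdsssdsdsss and dsssdsdsssdsssds.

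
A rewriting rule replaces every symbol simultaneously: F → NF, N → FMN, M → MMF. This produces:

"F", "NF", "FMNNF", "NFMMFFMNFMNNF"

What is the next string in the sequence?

φ(NFMMFFMNFMNNF) expands symbol-by-symbol to FMN NF MMF MMF NF NF MMF FMN NF MMF FMN FMN NF; joining the 13 pieces gives the next term.

FMNNFMMFMMFNFNFMMFFMNNFMMFFMNFMNNF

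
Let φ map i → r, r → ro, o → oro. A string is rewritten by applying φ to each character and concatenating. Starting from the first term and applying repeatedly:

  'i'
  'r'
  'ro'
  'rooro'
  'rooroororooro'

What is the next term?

Rewriting the 13 symbols of rooroororooro one by one yields ro oro oro ro oro oro ro oro ro oro oro ro oro; concatenated:

rooroororooroororoororooroororooro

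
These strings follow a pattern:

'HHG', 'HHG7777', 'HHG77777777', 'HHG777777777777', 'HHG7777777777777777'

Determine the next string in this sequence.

HHG77777777777777777777

Every step adds 7777 to the end: s(k+1) = s(k)·7777.
So the next term is HHG7777777777777777·7777.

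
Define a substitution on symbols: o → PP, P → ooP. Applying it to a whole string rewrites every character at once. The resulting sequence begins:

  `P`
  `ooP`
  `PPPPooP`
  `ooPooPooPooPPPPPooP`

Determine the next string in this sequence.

PPPPooPPPPPooPPPPPooPPPPPooPooPooPooPooPPPPPooP

Replace each of the 19 characters of ooPooPooPooPPPPPooP in place — PP PP ooP PP PP ooP PP PP ooP PP PP ooP ooP ooP ooP ooP PP PP ooP — and concatenate.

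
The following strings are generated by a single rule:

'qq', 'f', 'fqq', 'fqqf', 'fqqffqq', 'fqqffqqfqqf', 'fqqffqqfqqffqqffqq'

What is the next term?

fqqffqqfqqffqqffqqfqqffqqfqqf

This is a Fibonacci-style word recurrence s(k) = s(k−1)·s(k−2): e.g. f·qq = fqq.
Continuing: fqqffqqfqqffqqffqq · fqqffqqfqqf gives term 8.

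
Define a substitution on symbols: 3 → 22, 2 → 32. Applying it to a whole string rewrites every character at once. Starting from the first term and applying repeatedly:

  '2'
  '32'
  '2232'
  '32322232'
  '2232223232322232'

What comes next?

Replace each of the 16 characters of 2232223232322232 in place — 32 32 22 32 32 32 22 32 22 32 22 32 32 32 22 32 — and concatenate.

32322232323222322232223232322232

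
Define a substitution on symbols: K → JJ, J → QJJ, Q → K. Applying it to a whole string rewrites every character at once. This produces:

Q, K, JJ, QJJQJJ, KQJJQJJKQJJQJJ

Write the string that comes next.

Rewriting the 14 symbols of KQJJQJJKQJJQJJ one by one yields JJ K QJJ QJJ K QJJ QJJ JJ K QJJ QJJ K QJJ QJJ; concatenated:

JJKQJJQJJKQJJQJJJJKQJJQJJKQJJQJJ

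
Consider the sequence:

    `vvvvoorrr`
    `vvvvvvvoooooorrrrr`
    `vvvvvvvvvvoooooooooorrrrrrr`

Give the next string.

Term n consists of 3n+1 v's, followed by 4n-2 o's, followed by 2n+1 r's (n = 1, 2, …).
Setting n = 4 gives 13, 14, 9 characters in each block.

vvvvvvvvvvvvvoooooooooooooorrrrrrrrr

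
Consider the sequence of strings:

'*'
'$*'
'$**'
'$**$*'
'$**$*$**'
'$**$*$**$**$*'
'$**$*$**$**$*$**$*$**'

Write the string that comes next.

Each term (from the third on) is the previous term followed by the one before it: term 3 = $*·* = $**.
The next term joins $**$*$**$**$*$**$*$** and $**$*$**$**$*.

$**$*$**$**$*$**$*$**$**$*$**$**$*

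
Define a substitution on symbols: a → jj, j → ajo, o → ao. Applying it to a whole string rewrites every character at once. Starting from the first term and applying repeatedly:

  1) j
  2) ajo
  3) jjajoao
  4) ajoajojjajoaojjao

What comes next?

jjajoaojjajoaoajoajojjajoaojjaoajoajojjao

Replace each of the 17 characters of ajoajojjajoaojjao in place — jj ajo ao jj ajo ao ajo ajo jj ajo ao jj ao ajo ajo jj ao — and concatenate.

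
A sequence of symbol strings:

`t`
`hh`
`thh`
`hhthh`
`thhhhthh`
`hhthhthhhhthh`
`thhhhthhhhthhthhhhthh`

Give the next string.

Each term (from the third on) is the two preceding terms concatenated in order: term 3 = t·hh = thh.
The next term joins hhthhthhhhthh and thhhhthhhhthhthhhhthh.

hhthhthhhhthhthhhhthhhhthhthhhhthh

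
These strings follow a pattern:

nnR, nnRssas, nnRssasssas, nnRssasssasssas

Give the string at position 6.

The strings grow by a fixed suffix ssas each time.
From nnRssasssasssas, 2 further steps: nnRssasssasssas → nnRssasssasssasssas → (answer).

nnRssasssasssasssasssas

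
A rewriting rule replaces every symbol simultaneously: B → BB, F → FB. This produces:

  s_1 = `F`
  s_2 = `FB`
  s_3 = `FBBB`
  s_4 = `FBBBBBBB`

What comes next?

FBBBBBBBBBBBBBBB

Expanding FBBBBBBB: F→FB, B→BB, B→BB, B→BB, B→BB, B→BB, B→BB, B→BB. Concatenated: FB BB BB BB BB BB BB BB.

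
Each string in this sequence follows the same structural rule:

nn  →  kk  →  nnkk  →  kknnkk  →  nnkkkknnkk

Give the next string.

kknnkknnkkkknnkk

Each term (from the third on) is the two preceding terms concatenated in order: term 3 = nn·kk = nnkk.
Continuing: kknnkk · nnkkkknnkk gives term 6.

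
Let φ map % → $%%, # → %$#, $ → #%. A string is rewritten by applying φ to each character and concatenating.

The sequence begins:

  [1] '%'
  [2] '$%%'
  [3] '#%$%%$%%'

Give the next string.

%$#$%%#%$%%$%%#%$%%$%%

Expanding #%$%%$%%: #→%$#, %→$%%, $→#%, %→$%%, %→$%%, $→#%, %→$%%, %→$%%. Concatenated: %$# $%% #% $%% $%% #% $%% $%%.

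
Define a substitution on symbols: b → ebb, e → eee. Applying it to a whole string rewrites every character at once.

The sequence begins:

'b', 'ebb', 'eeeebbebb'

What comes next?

Rewriting each symbol of eeeebbebb: e→eee, e→eee, e→eee, e→eee, b→ebb, b→ebb, e→eee, b→ebb, b→ebb, which concatenates to eee eee eee eee ebb ebb eee ebb ebb.

eeeeeeeeeeeeebbebbeeeebbebb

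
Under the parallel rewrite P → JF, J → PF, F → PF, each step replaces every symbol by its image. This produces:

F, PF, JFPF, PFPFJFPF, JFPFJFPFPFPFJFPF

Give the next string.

Rewriting the 16 symbols of JFPFJFPFPFPFJFPF one by one yields PF PF JF PF PF PF JF PF JF PF JF PF PF PF JF PF; concatenated:

PFPFJFPFPFPFJFPFJFPFJFPFPFPFJFPF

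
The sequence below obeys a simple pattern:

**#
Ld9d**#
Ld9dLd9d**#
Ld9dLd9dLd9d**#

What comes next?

Each term is the previous one with Ld9d prepended.
Applying this once more to Ld9dLd9dLd9d**#:

Ld9dLd9dLd9dLd9d**#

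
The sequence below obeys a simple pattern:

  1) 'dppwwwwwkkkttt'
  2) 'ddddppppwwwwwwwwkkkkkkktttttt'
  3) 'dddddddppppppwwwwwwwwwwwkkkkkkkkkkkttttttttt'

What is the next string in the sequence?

ddddddddddppppppppwwwwwwwwwwwwwwkkkkkkkkkkkkkkktttttttttttt

Reading off run lengths: d runs 1, 4, 7; p runs 2, 4, 6; w runs 5, 8, 11; k runs 3, 7, 11; t runs 3, 6, 9 — each is linear in n (n = 1, 2, …).
At n = 4 the blocks have lengths 10, 8, 14, 15, 12.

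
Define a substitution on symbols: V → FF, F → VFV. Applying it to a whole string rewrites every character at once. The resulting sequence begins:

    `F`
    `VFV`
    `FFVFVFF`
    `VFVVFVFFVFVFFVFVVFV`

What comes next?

FFVFVFFFFVFVFFVFVVFVFFVFVFFVFVVFVFFVFVFFFFVFVFF

Replace each of the 19 characters of VFVVFVFFVFVFFVFVVFV in place — FF VFV FF FF VFV FF VFV VFV FF VFV FF VFV VFV FF VFV FF FF VFV FF — and concatenate.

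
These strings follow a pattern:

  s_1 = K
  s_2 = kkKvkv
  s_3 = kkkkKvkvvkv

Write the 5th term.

Every step adds kk to the front and vkv to the end of the previous string.
From kkkkKvkvvkv, 2 further steps: kkkkKvkvvkv → kkkkkkKvkvvkvvkv → (answer).

kkkkkkkkKvkvvkvvkvvkv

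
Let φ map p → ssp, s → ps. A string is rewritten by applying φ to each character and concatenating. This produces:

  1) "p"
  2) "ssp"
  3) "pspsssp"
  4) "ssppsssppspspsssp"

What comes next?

pspssspssppspspssspssppsssppsssppspspsssp

Replace each of the 17 characters of ssppsssppspspsssp in place — ps ps ssp ssp ps ps ps ssp ssp ps ssp ps ssp ps ps ps ssp — and concatenate.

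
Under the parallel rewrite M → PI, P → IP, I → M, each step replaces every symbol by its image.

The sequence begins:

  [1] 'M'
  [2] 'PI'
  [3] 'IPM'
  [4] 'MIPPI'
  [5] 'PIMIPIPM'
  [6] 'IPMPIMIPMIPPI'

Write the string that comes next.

Applying the rule to each of the 13 symbols of IPMPIMIPMIPPI gives the pieces M IP PI IP M PI M IP PI M IP IP M, which concatenate to the answer.

MIPPIIPMPIMIPPIMIPIPM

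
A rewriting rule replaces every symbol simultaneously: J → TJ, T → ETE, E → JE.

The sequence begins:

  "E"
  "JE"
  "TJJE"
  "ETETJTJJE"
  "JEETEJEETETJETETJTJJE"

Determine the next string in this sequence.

Rewriting the 21 symbols of JEETEJEETETJETETJTJJE one by one yields TJ JE JE ETE JE TJ JE JE ETE JE ETE TJ JE ETE JE ETE TJ ETE TJ TJ JE; concatenated:

TJJEJEETEJETJJEJEETEJEETETJJEETEJEETETJETETJTJJE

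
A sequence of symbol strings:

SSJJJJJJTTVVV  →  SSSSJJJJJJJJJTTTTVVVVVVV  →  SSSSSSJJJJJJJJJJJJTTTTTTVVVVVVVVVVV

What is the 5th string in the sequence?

The n-th term is 2n S's then 3n+3 J's then 2n T's then 4n-1 V's (n = 1, 2, …).
Setting n = 5 gives 10, 18, 10, 19 characters in each block.

SSSSSSSSSSJJJJJJJJJJJJJJJJJJTTTTTTTTTTVVVVVVVVVVVVVVVVVVV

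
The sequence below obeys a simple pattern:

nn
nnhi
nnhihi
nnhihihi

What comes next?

Each term is the previous one with hi appended.
So the next term is nnhihihi·hi.

nnhihihihi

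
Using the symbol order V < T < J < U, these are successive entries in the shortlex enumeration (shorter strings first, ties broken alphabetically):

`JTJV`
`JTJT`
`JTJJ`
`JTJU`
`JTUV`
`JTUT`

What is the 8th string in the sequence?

JTUU

Advancing 2 positions from JTUT through JTUT → JTUJ reaches term 8.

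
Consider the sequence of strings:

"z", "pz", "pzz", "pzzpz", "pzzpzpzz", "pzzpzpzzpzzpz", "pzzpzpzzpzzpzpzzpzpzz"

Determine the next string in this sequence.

pzzpzpzzpzzpzpzzpzpzzpzzpzpzzpzzpz

This is a Fibonacci-style word recurrence s(k) = s(k−1)·s(k−2): e.g. pz·z = pzz.
The next term joins pzzpzpzzpzzpzpzzpzpzz and pzzpzpzzpzzpz.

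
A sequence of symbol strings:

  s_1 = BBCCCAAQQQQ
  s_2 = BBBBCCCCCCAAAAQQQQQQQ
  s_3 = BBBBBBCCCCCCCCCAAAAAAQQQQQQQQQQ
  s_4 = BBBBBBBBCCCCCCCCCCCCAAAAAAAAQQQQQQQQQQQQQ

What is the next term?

BBBBBBBBBBCCCCCCCCCCCCCCCAAAAAAAAAAQQQQQQQQQQQQQQQQ

Term n consists of 2n B's, followed by 3n C's, followed by 2n A's, followed by 3n+1 Q's (n = 1, 2, …).
At n = 5 the blocks have lengths 10, 15, 10, 16.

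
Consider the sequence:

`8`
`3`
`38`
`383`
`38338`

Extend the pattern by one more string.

38338383

From term 3 onward, concatenate the last term with the second-to-last: 3·8 = 38, 38·3 = 383, …
So term 6 is 38338·383.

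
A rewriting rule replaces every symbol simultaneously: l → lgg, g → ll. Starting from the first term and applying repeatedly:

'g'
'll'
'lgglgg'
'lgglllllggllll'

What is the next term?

lgglllllgglgglgglgglgglllllgglgglgglgg

Applying the rule to each of the 14 symbols of lgglllllggllll gives the pieces lgg ll ll lgg lgg lgg lgg lgg ll ll lgg lgg lgg lgg, which concatenate to the answer.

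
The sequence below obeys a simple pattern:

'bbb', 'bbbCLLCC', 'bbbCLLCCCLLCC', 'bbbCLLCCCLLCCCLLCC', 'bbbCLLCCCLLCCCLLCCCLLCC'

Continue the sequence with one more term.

The strings grow by a fixed suffix CLLCC each time.
Applying this once more to bbbCLLCCCLLCCCLLCCCLLCC:

bbbCLLCCCLLCCCLLCCCLLCCCLLCC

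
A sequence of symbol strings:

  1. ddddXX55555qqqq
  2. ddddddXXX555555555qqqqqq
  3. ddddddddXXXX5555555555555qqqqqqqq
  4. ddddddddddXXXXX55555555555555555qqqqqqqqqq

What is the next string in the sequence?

Each string has the form d^{2n+2} X^{n+1} 5^{4n+1} q^{2n+2} (n = 1, 2, …).
Setting n = 5 gives 12, 6, 21, 12 characters in each block.

ddddddddddddXXXXXX555555555555555555555qqqqqqqqqqqq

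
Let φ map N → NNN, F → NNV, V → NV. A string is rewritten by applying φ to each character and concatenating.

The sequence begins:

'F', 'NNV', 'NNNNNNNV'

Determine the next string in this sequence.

Rewriting each symbol of NNNNNNNV: N→NNN, N→NNN, N→NNN, N→NNN, N→NNN, N→NNN, N→NNN, V→NV, which concatenates to NNN NNN NNN NNN NNN NNN NNN NV.

NNNNNNNNNNNNNNNNNNNNNNV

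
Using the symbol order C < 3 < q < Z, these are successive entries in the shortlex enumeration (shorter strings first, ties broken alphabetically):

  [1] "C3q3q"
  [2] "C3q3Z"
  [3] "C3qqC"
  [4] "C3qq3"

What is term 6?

Continuing the enumeration 2 steps past C3qq3: C3qq3 → C3qqq → (answer).

C3qqZ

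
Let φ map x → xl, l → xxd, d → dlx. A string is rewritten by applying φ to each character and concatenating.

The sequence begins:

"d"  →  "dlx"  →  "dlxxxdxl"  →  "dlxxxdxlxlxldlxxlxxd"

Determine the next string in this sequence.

Replace each of the 20 characters of dlxxxdxlxlxldlxxlxxd in place — dlx xxd xl xl xl dlx xl xxd xl xxd xl xxd dlx xxd xl xl xxd xl xl dlx — and concatenate.

dlxxxdxlxlxldlxxlxxdxlxxdxlxxddlxxxdxlxlxxdxlxldlx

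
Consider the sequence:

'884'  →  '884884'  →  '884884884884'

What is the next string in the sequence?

s(k+1) = s(k)·s(k) — each term doubles the last.
One more doubling of 884884884884 gives the answer.

884884884884884884884884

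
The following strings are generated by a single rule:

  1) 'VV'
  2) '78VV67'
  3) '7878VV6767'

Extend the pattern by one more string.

s(k+1) = 78·s(k)·67, so each term gains 78 as a prefix and 67 as a suffix.
So the next term is 78·7878VV6767·67.

787878VV676767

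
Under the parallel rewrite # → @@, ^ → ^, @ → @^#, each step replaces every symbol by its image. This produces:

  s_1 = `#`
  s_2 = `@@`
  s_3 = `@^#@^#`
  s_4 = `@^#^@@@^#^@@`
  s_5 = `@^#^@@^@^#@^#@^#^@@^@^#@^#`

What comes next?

φ(@^#^@@^@^#@^#@^#^@@^@^#@^#) expands symbol-by-symbol to @^# ^ @@ ^ @^# @^# ^ @^# ^ @@ @^# ^ @@ @^# ^ @@ ^ @^# @^# ^ @^# ^ @@ @^# ^ @@; joining the 26 pieces gives the next term.

@^#^@@^@^#@^#^@^#^@@@^#^@@@^#^@@^@^#@^#^@^#^@@@^#^@@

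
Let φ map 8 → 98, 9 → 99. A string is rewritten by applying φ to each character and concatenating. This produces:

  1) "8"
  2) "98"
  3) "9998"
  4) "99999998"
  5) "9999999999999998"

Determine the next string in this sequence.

99999999999999999999999999999998

Applying the rule to each of the 16 symbols of 9999999999999998 gives the pieces 99 99 99 99 99 99 99 99 99 99 99 99 99 99 99 98, which concatenate to the answer.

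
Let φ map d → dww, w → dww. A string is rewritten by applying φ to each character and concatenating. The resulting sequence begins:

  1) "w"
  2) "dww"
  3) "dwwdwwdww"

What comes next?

Expanding dwwdwwdww: d→dww, w→dww, w→dww, d→dww, w→dww, w→dww, d→dww, w→dww, w→dww. Concatenated: dww dww dww dww dww dww dww dww dww.

dwwdwwdwwdwwdwwdwwdwwdwwdww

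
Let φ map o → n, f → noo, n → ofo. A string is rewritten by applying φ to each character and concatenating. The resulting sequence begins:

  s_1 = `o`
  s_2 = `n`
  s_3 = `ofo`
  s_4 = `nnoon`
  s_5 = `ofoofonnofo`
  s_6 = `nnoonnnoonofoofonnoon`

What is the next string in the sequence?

Rewriting the 21 symbols of nnoonnnoonofoofonnoon one by one yields ofo ofo n n ofo ofo ofo n n ofo n noo n n noo n ofo ofo n n ofo; concatenated:

ofoofonnofoofoofonnofonnoonnnoonofoofonnofo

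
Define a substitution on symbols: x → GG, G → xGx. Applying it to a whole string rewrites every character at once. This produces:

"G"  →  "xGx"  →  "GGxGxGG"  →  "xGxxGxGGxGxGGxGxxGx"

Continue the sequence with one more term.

Rewriting the 19 symbols of xGxxGxGGxGxGGxGxxGx one by one yields GG xGx GG GG xGx GG xGx xGx GG xGx GG xGx xGx GG xGx GG GG xGx GG; concatenated:

GGxGxGGGGxGxGGxGxxGxGGxGxGGxGxxGxGGxGxGGGGxGxGG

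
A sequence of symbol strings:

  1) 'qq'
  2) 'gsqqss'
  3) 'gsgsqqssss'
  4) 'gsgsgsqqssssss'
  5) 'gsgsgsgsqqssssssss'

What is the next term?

Each term wraps the previous one in gs on the left and ss on the right.
Applying this once more to gsgsgsgsqqssssssss:

gsgsgsgsgsqqssssssssss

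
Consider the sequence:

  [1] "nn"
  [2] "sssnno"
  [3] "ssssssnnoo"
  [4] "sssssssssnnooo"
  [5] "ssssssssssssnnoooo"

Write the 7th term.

ssssssssssssssssssnnoooooo

Every step adds sss to the front and o to the end of the previous string.
From ssssssssssssnnoooo, 2 further steps: ssssssssssssnnoooo → sssssssssssssssnnooooo → (answer).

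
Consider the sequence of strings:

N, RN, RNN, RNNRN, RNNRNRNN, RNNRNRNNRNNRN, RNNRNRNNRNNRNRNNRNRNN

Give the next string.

From term 3 onward, concatenate the last term with the second-to-last: RN·N = RNN, RNN·RN = RNNRN, …
So term 8 is RNNRNRNNRNNRNRNNRNRNN·RNNRNRNNRNNRN.

RNNRNRNNRNNRNRNNRNRNNRNNRNRNNRNNRN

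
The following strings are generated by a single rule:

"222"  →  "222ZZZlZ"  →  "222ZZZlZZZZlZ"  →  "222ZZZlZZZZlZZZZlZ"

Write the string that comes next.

222ZZZlZZZZlZZZZlZZZZlZ

Every step adds ZZZlZ to the end: s(k+1) = s(k)·ZZZlZ.
One more step from 222ZZZlZZZZlZZZZlZ gives the answer.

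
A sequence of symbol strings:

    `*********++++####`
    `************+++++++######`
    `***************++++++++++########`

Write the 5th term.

The n-th term is 3n+3 *'s then 3n-2 +'s then 2n #'s, where the shown terms are n = 2, 3, 4.
At n = 6 the blocks have lengths 21, 16, 12.

*********************++++++++++++++++############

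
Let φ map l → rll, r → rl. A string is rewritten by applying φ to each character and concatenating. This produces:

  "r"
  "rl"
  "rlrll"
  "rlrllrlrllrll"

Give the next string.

rlrllrlrllrllrlrllrlrllrllrlrllrll

Replace each of the 13 characters of rlrllrlrllrll in place — rl rll rl rll rll rl rll rl rll rll rl rll rll — and concatenate.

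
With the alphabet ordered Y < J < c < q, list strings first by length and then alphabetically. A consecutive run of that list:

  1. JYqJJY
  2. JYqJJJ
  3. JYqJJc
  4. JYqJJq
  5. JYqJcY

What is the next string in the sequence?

Treat JYqJcY as a base-4 numeral over the given alphabet and add one, carrying through any trailing q's.

JYqJcJ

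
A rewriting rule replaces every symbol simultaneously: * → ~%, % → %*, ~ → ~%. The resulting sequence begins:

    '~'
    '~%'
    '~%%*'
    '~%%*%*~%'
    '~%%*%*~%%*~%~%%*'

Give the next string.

~%%*%*~%%*~%~%%*%*~%~%%*~%%*%*~%

Replace each of the 16 characters of ~%%*%*~%%*~%~%%* in place — ~% %* %* ~% %* ~% ~% %* %* ~% ~% %* ~% %* %* ~% — and concatenate.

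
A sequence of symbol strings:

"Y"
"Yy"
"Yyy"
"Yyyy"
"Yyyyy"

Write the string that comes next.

Every step adds y to the end: s(k+1) = s(k)·y.
One more step from Yyyyy gives the answer.

Yyyyyy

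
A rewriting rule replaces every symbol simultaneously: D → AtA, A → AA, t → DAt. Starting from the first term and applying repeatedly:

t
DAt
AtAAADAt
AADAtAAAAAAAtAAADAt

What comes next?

AAAAAtAAADAtAAAAAAAAAAAAAADAtAAAAAAAtAAADAt

φ(AADAtAAAAAAAtAAADAt) expands symbol-by-symbol to AA AA AtA AA DAt AA AA AA AA AA AA AA DAt AA AA AA AtA AA DAt; joining the 19 pieces gives the next term.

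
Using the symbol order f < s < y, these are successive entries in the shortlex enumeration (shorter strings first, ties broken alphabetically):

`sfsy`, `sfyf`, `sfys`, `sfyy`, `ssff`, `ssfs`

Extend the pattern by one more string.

ssfy

Find the rightmost character of ssfs below y, bump it to the next letter, and reset everything to its right to f.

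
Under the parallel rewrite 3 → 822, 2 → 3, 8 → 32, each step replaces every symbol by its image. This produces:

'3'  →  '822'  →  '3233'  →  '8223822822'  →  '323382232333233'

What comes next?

φ(323382232333233) expands symbol-by-symbol to 822 3 822 822 32 3 3 822 3 822 822 822 3 822 822; joining the 15 pieces gives the next term.

8223822822323382238228228223822822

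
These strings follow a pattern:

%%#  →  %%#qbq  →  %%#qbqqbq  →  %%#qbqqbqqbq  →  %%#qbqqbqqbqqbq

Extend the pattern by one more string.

The strings grow by a fixed suffix qbq each time.
So the next term is %%#qbqqbqqbqqbq·qbq.

%%#qbqqbqqbqqbqqbq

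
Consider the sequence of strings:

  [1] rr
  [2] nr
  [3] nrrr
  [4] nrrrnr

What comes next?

nrrrnrnrrr

Each term (from the third on) is the previous term followed by the one before it: term 3 = nr·rr = nrrr.
Continuing: nrrrnr · nrrr gives term 5.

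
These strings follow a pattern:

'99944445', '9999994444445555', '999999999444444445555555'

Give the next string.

Each string has the form 9^{3n} 4^{2n+2} 5^{3n-2} (n = 1, 2, …).
At n = 4 the blocks have lengths 12, 10, 10.

99999999999944444444445555555555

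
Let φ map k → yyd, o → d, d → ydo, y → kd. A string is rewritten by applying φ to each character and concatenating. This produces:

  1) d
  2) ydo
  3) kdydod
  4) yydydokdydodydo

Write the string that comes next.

kdkdydokdydodyydydokdydodydokdydod

Applying the rule to each of the 15 symbols of yydydokdydodydo gives the pieces kd kd ydo kd ydo d yyd ydo kd ydo d ydo kd ydo d, which concatenate to the answer.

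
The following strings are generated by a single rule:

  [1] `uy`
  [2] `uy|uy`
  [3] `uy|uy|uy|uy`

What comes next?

s(k+1) = s(k)·|·s(k) — each term doubles the last with '|' between the halves.
Doubling uy|uy|uy|uy with '|' between the halves:

uy|uy|uy|uy|uy|uy|uy|uy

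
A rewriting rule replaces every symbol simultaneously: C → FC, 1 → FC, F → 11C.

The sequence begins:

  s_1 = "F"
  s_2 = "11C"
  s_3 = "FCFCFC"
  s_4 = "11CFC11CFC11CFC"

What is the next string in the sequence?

Rewriting the 15 symbols of 11CFC11CFC11CFC one by one yields FC FC FC 11C FC FC FC FC 11C FC FC FC FC 11C FC; concatenated:

FCFCFC11CFCFCFCFC11CFCFCFCFC11CFC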